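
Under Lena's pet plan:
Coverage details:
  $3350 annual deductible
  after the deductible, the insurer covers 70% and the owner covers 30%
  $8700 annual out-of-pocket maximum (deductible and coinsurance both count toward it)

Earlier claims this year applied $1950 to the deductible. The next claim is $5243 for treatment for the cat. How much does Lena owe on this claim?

$2552.90

Deductible still to meet: $3350 − $1950 = $1400.
The remaining $3843 (= $5243 − $1400) moves to coinsurance.
Owner's 30% share of $3843 is $1152.90.
Owner responsibility before any cap: $1400 + $1152.90 = $2552.90.
Cumulative spending $1950 + $2552.90 = $4502.90 stays under the $8700 maximum.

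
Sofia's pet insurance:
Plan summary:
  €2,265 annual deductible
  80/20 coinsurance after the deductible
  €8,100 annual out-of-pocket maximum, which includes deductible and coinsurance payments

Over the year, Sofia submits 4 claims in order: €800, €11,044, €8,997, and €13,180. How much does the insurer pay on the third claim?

#1 (€800): fully absorbed by the deductible. Owner owes €800 (running OOP €800). Insurer: €800 − €800 = €0.
#2 (€11,044): €1,465 to deductible, leaving €9,579; coinsurance €9,579 × 20% = €1,915.80. Owner owes €3,380.80 (running OOP €4,180.80). Plan pays €11,044 − €3,380.80 = €7,663.20.
#3 (€8,997): deductible met; 20% of €8,997 = €1,799.40. Cost to owner: €1,799.40. OOP to date €5,980.20. Insurer: €8,997 − €1,799.40 = €7,197.60.

€7,197.60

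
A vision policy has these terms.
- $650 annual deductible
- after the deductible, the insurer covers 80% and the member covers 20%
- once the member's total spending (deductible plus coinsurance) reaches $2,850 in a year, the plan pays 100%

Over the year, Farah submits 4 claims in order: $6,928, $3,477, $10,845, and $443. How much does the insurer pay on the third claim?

$10,596

#1 ($6,928): $650 to deductible, leaving $6,278; member's 20% is $1,255.60. Member owes $1,905.60 (running OOP $1,905.60). Insurer: $6,928 − $1,905.60 = $5,022.40.
#2 ($3,477): 20% coinsurance on $3,477 = $695.40. Member owes $695.40 (running OOP $2,601). Insurer: $3,477 − $695.40 = $2,781.60.
#3 ($10,845): 20% coinsurance on $10,845 = $2,169. That would push OOP to $4,770, over the $2,850 cap, so member pays $2,850 − $2,601 = $249. Plan pays $10,845 − $249 = $10,596.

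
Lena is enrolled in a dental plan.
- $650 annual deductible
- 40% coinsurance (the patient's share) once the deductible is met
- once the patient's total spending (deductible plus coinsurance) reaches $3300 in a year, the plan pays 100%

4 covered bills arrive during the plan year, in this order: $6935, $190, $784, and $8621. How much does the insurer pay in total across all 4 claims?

$13230

#1 ($6935): $650 to deductible, leaving $6285; patient's 40% is $2514. Cost to patient: $3164. OOP to date $3164. Insurer: $6935 − $3164 = $3771.
#2 ($190): deductible already satisfied, so patient's share is 40% × $190 = $76. Patient owes $76 (running OOP $3240). Insurer: $190 − $76 = $114.
#3 ($784): deductible met; 40% of $784 = $313.60. That would push OOP to $3553.60, over the $3300 cap, so patient pays $3300 − $3240 = $60. Plan pays $784 − $60 = $724.
#4 ($8621): deductible met; 40% of $8621 = $3448.40. OOP would hit $6748.40 > $3300, so the cap limits the patient to $3300 − $3300 = $0. Plan pays $8621 − $0 = $8621.
Insurer total: $3771 + $114 + $724 + $8621 = $13230.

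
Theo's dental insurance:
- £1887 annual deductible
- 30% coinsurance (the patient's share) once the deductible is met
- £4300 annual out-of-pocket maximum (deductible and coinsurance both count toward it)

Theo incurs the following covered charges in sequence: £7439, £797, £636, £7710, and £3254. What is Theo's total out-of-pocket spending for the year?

£4300

Claim 1 (£7439): £1887 to deductible, leaving £5552; patient's 30% is £1665.60. Patient pays £3552.60; OOP now £3552.60.
Claim 2 (£797): deductible already satisfied, so patient's share is 30% × £797 = £239.10. Cost to patient: £239.10. OOP to date £3791.70.
Claim 3 (£636): deductible already satisfied, so patient's share is 30% × £636 = £190.80. Patient owes £190.80 (running OOP £3982.50).
Claim 4 (£7710): 30% coinsurance on £7710 = £2313. Adding that to £3982.50 gives £6295.50, past the £4300 cap; patient pays only £4300 − £3982.50 = £317.50.
Claim 5 (£3254): deductible met; 30% of £3254 = £976.20. Adding that to £4300 gives £5276.20, past the £4300 cap; patient pays only £4300 − £4300 = £0.
Total paid by the patient: £3552.60 + £239.10 + £190.80 + £317.50 + £0 = £4300.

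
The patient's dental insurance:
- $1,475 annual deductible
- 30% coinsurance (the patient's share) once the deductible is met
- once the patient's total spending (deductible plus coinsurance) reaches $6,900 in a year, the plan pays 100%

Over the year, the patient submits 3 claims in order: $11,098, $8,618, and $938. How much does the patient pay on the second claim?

$2,538.10

Claim 1 ($11,098): deductible takes $1,475, $9,623 remains; coinsurance $9,623 × 30% = $2,886.90. Patient owes $4,361.90 (running OOP $4,361.90).
Claim 2 ($8,618): 30% coinsurance on $8,618 = $2,585.40. That would push OOP to $6,947.30, over the $6,900 cap, so patient pays $6,900 − $4,361.90 = $2,538.10.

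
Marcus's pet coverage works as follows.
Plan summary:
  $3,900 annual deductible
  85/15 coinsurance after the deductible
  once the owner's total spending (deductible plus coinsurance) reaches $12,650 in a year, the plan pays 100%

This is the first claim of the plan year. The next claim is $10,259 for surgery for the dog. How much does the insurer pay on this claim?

$5,405.15

Deductible not yet touched, so the first $3,900 of the bill goes to the deductible.
The remaining $6,359 (= $10,259 − $3,900) moves to coinsurance.
Owner's 15% share of $6,359 is $953.85.
Owner responsibility before any cap: $3,900 + $953.85 = $4,853.85.
Year-to-date out-of-pocket becomes $0 + $4,853.85 = $4,853.85, still under the $12,650 maximum, so no cap applies.
The plan picks up $10,259 − $4,853.85 = $5,405.15.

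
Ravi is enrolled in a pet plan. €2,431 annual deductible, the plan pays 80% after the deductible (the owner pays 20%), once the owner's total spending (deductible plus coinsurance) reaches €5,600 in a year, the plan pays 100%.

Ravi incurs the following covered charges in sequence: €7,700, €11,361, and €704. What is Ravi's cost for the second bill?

Bill 1, €7,700: €2,431 finishes the deductible; €5,269 goes to coinsurance; coinsurance €5,269 × 20% = €1,053.80. Owner owes €3,484.80 (running OOP €3,484.80).
Bill 2, €11,361: deductible already satisfied, so owner's share is 20% × €11,361 = €2,272.20. OOP would hit €5,757 > €5,600, so the cap limits the owner to €5,600 − €3,484.80 = €2,115.20.

€2,115.20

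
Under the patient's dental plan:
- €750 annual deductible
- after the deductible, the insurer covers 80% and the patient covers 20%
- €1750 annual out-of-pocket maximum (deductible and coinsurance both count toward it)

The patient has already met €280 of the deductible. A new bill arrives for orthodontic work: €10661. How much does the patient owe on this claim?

€1470

€280 of the €750 deductible is already met, leaving €470.
After the €470 deductible portion, €10661 − €470 = €10191 is subject to coinsurance.
Patient's 20% share of €10191 is €2038.20.
So the patient owes €470 + €2038.20 = €2508.20 before any cap.
Adding €2508.20 to the €280 already spent would give €2788.20, which exceeds the €1750 cap; the patient pays just €1750 − €280 = €1470.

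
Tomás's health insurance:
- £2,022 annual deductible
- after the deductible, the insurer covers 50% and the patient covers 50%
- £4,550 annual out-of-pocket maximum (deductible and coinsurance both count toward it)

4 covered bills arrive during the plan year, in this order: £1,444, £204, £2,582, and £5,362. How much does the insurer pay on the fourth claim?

£3,938

#1 (£1,444): entire amount goes to the deductible. Cost to patient: £1,444. OOP to date £1,444. Plan pays £1,444 − £1,444 = £0.
#2 (£204): entire amount goes to the deductible. Patient owes £204 (running OOP £1,648). Plan pays £204 − £204 = £0.
#3 (£2,582): £374 finishes the deductible; £2,208 goes to coinsurance; patient's 50% is £1,104. Patient pays £1,478; OOP now £3,126. Insurer: £2,582 − £1,478 = £1,104.
#4 (£5,362): 50% coinsurance on £5,362 = £2,681. Adding that to £3,126 gives £5,807, past the £4,550 cap; patient pays only £4,550 − £3,126 = £1,424. Plan pays £5,362 − £1,424 = £3,938.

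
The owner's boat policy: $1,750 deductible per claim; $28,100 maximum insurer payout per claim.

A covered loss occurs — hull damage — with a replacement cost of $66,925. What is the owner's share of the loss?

$38,825

Subtract the deductible: $66,925 − $1,750 = $65,175.
The $28,100 per-incident cap binds; insurer pays $28,100.
Out of pocket: $66,925 − $28,100 = $38,825.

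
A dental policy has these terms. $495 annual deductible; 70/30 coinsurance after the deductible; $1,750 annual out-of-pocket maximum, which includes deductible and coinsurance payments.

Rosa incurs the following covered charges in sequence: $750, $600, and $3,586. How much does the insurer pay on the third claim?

$2,587.50

Bill 1, $750: deductible takes $495, $255 remains; patient's 30% is $76.50. Patient owes $571.50 (running OOP $571.50). Insurer: $750 − $571.50 = $178.50.
Bill 2, $600: 30% coinsurance on $600 = $180. Patient pays $180; OOP now $751.50. Insurer: $600 − $180 = $420.
Bill 3, $3,586: deductible already satisfied, so patient's share is 30% × $3,586 = $1,075.80. Adding that to $751.50 gives $1,827.30, past the $1,750 cap; patient pays only $1,750 − $751.50 = $998.50. Insurer: $3,586 − $998.50 = $2,587.50.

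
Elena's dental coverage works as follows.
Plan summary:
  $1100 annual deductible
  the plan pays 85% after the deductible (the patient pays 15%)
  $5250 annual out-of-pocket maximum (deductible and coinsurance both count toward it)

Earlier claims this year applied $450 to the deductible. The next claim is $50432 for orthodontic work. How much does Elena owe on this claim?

$450 of the $1100 deductible is already met, leaving $650.
The remaining $49782 (= $50432 − $650) moves to coinsurance.
Coinsurance: $49782 × 15% = $7467.30.
So the patient owes $650 + $7467.30 = $8117.30 before any cap.
That would bring total out-of-pocket to $8567.30, past the $5250 cap. The patient is capped at $5250 − $450 = $4800 on this claim.

$4800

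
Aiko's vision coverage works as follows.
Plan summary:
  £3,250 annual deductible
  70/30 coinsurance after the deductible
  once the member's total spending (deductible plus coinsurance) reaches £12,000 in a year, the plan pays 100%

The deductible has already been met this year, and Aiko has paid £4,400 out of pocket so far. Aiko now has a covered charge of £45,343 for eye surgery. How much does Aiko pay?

£7,600

With the deductible met, the entire £45,343 is subject to coinsurance.
Member's 30% share of £45,343 is £13,602.90.
Year-to-date out-of-pocket would reach £4,400 + £13,602.90 = £18,002.90, above the £12,000 maximum, so the member pays only £12,000 − £4,400 = £7,600.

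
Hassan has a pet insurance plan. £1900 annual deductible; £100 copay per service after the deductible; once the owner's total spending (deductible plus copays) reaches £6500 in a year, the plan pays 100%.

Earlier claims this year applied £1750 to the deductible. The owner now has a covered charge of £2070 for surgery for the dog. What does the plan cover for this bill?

Deductible still to meet: £1900 − £1750 = £150.
After the £150 deductible portion, £2070 − £150 = £1920 is subject to the copay.
Copay on this service: £100.
So the owner owes £150 + £100 = £250 before any cap.
Year-to-date out-of-pocket becomes £1750 + £250 = £2000, still under the £6500 maximum, so no cap applies.
The plan picks up £2070 − £250 = £1820.

£1820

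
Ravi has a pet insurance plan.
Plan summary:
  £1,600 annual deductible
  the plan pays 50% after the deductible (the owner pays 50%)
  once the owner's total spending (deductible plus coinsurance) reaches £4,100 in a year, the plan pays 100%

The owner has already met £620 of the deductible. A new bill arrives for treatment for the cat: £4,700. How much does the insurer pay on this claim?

£1,860

Remaining deductible: £1,600 − £620 = £980.
The remaining £3,720 (= £4,700 − £980) moves to coinsurance.
Coinsurance: £3,720 × 50% = £1,860.
So the owner owes £980 + £1,860 = £2,840 before any cap.
Cumulative spending £620 + £2,840 = £3,460 stays under the £4,100 maximum.
Insurer pays the balance: £4,700 − £2,840 = £1,860.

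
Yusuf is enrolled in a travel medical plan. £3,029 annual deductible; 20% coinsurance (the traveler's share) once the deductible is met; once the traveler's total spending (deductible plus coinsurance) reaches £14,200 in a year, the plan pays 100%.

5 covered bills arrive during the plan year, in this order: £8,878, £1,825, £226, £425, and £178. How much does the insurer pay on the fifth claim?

Bill 1, £8,878: deductible takes £3,029, £5,849 remains; traveler's 20% is £1,169.80. Traveler pays £4,198.80; OOP now £4,198.80. Plan pays £8,878 − £4,198.80 = £4,679.20.
Bill 2, £1,825: 20% coinsurance on £1,825 = £365. Cost to traveler: £365. OOP to date £4,563.80. Insurer: £1,825 − £365 = £1,460.
Bill 3, £226: deductible met; 20% of £226 = £45.20. Traveler pays £45.20; OOP now £4,609. Insurer: £226 − £45.20 = £180.80.
Bill 4, £425: deductible already satisfied, so traveler's share is 20% × £425 = £85. Cost to traveler: £85. OOP to date £4,694. Insurer: £425 − £85 = £340.
Bill 5, £178: 20% coinsurance on £178 = £35.60. Traveler pays £35.60; OOP now £4,729.60. Plan pays £178 − £35.60 = £142.40.

£142.40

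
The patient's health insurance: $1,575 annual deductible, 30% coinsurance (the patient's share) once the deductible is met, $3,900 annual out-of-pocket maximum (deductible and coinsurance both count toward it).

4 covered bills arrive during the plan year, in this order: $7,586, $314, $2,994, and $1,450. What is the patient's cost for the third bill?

$427.50

#1 ($7,586): $1,575 finishes the deductible; $6,011 goes to coinsurance; patient's 30% is $1,803.30. Patient pays $3,378.30; OOP now $3,378.30.
#2 ($314): deductible met; 30% of $314 = $94.20. Cost to patient: $94.20. OOP to date $3,472.50.
#3 ($2,994): deductible met; 30% of $2,994 = $898.20. That would push OOP to $4,370.70, over the $3,900 cap, so patient pays $3,900 − $3,472.50 = $427.50.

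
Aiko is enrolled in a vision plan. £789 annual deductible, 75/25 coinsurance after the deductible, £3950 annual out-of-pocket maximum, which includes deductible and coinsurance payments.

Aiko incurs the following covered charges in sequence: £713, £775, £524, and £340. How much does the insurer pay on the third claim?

Claim 1 — £713: entire amount goes to the deductible. Member owes £713 (running OOP £713). Plan pays £713 − £713 = £0.
Claim 2 — £775: deductible takes £76, £699 remains; 25% of £699 = £174.75. Cost to member: £250.75. OOP to date £963.75. Insurer: £775 − £250.75 = £524.25.
Claim 3 — £524: deductible already satisfied, so member's share is 25% × £524 = £131. Member pays £131; OOP now £1094.75. Insurer: £524 − £131 = £393.

£393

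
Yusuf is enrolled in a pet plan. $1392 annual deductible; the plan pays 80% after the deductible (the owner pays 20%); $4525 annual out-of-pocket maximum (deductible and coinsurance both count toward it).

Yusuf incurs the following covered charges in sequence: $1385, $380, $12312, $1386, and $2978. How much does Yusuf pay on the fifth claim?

#1 ($1385): all of it applies to the deductible. Owner owes $1385 (running OOP $1385).
#2 ($380): deductible takes $7, $373 remains; coinsurance $373 × 20% = $74.60. Owner pays $81.60; OOP now $1466.60.
#3 ($12312): 20% coinsurance on $12312 = $2462.40. Owner owes $2462.40 (running OOP $3929).
#4 ($1386): 20% coinsurance on $1386 = $277.20. Owner owes $277.20 (running OOP $4206.20).
#5 ($2978): 20% coinsurance on $2978 = $595.60. That would push OOP to $4801.80, over the $4525 cap, so owner pays $4525 − $4206.20 = $318.80.

$318.80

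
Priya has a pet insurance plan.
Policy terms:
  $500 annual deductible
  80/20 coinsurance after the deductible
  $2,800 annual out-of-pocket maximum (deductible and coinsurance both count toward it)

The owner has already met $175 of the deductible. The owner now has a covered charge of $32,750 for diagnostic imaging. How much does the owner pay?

$2,625

Deductible still to meet: $500 − $175 = $325.
That leaves $32,750 − $325 = $32,425 for coinsurance.
20% of $32,425 = $6,485 falls to the owner.
So the owner owes $325 + $6,485 = $6,810 before any cap.
Adding $6,810 to the $175 already spent would give $6,985, which exceeds the $2,800 cap; the owner pays just $2,800 − $175 = $2,625.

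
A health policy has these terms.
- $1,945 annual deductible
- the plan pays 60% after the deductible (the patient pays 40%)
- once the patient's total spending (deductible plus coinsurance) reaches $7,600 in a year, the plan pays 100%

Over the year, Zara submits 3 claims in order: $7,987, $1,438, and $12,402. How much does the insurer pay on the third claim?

Claim 1 — $7,987: $1,945 to deductible, leaving $6,042; coinsurance $6,042 × 40% = $2,416.80. Cost to patient: $4,361.80. OOP to date $4,361.80. Insurer: $7,987 − $4,361.80 = $3,625.20.
Claim 2 — $1,438: deductible already satisfied, so patient's share is 40% × $1,438 = $575.20. Patient owes $575.20 (running OOP $4,937). Plan pays $1,438 − $575.20 = $862.80.
Claim 3 — $12,402: 40% coinsurance on $12,402 = $4,960.80. That would push OOP to $9,897.80, over the $7,600 cap, so patient pays $7,600 − $4,937 = $2,663. Plan pays $12,402 − $2,663 = $9,739.

$9,739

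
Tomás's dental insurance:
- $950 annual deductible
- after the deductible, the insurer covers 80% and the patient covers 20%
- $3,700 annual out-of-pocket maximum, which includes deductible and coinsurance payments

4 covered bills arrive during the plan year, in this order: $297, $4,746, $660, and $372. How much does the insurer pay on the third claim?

$528

#1 ($297): all of it applies to the deductible. Patient pays $297; OOP now $297. Plan pays $297 − $297 = $0.
#2 ($4,746): $653 to deductible, leaving $4,093; coinsurance $4,093 × 20% = $818.60. Patient owes $1,471.60 (running OOP $1,768.60). Plan pays $4,746 − $1,471.60 = $3,274.40.
#3 ($660): deductible met; 20% of $660 = $132. Patient owes $132 (running OOP $1,900.60). Plan pays $660 − $132 = $528.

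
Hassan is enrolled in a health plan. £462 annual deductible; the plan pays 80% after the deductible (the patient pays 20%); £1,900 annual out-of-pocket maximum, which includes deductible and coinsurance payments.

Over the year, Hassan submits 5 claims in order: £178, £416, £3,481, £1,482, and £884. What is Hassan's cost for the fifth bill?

£176.80

Claim 1 (£178): entire amount goes to the deductible. Patient owes £178 (running OOP £178).
Claim 2 (£416): £284 finishes the deductible; £132 goes to coinsurance; patient's 20% is £26.40. Patient pays £310.40; OOP now £488.40.
Claim 3 (£3,481): 20% coinsurance on £3,481 = £696.20. Patient owes £696.20 (running OOP £1,184.60).
Claim 4 (£1,482): deductible already satisfied, so patient's share is 20% × £1,482 = £296.40. Patient pays £296.40; OOP now £1,481.
Claim 5 (£884): 20% coinsurance on £884 = £176.80. Patient owes £176.80 (running OOP £1,657.80).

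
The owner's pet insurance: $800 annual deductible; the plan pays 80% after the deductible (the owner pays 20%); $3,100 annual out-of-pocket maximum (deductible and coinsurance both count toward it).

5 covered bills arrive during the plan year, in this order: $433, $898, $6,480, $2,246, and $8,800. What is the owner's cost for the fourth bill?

$449.20

Claim 1 ($433): all of it applies to the deductible. Cost to owner: $433. OOP to date $433.
Claim 2 ($898): $367 finishes the deductible; $531 goes to coinsurance; coinsurance $531 × 20% = $106.20. Cost to owner: $473.20. OOP to date $906.20.
Claim 3 ($6,480): 20% coinsurance on $6,480 = $1,296. Owner owes $1,296 (running OOP $2,202.20).
Claim 4 ($2,246): deductible already satisfied, so owner's share is 20% × $2,246 = $449.20. Owner owes $449.20 (running OOP $2,651.40).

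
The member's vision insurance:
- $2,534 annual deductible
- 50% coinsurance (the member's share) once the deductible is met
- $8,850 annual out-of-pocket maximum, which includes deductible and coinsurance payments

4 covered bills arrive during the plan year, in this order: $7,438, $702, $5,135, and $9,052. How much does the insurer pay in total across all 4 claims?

$13,477

Bill 1, $7,438: deductible takes $2,534, $4,904 remains; coinsurance $4,904 × 50% = $2,452. Member owes $4,986 (running OOP $4,986). Insurer: $7,438 − $4,986 = $2,452.
Bill 2, $702: deductible already satisfied, so member's share is 50% × $702 = $351. Member owes $351 (running OOP $5,337). Insurer: $702 − $351 = $351.
Bill 3, $5,135: deductible met; 50% of $5,135 = $2,567.50. Member pays $2,567.50; OOP now $7,904.50. Insurer: $5,135 − $2,567.50 = $2,567.50.
Bill 4, $9,052: 50% coinsurance on $9,052 = $4,526. That would push OOP to $12,430.50, over the $8,850 cap, so member pays $8,850 − $7,904.50 = $945.50. Insurer: $9,052 − $945.50 = $8,106.50.
Insurer total = bills − member's total = $22,327 − $8,850 = $13,477.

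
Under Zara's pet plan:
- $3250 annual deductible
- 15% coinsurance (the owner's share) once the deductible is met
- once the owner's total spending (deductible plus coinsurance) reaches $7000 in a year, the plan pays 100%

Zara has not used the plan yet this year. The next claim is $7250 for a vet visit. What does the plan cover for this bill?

$3400

Deductible not yet touched, so the first $3250 of the bill goes to the deductible.
After the $3250 deductible portion, $7250 − $3250 = $4000 is subject to coinsurance.
Coinsurance: $4000 × 15% = $600.
Owner responsibility before any cap: $3250 + $600 = $3850.
Cumulative spending $0 + $3850 = $3850 stays under the $7000 maximum.
Insurer pays the balance: $7250 − $3850 = $3400.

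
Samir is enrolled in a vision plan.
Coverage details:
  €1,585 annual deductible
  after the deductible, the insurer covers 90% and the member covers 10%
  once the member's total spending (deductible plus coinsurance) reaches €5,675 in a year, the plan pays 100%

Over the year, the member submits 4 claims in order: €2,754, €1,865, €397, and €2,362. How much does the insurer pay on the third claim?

€357.30

Bill 1, €2,754: €1,585 to deductible, leaving €1,169; coinsurance €1,169 × 10% = €116.90. Member pays €1,701.90; OOP now €1,701.90. Insurer: €2,754 − €1,701.90 = €1,052.10.
Bill 2, €1,865: deductible met; 10% of €1,865 = €186.50. Cost to member: €186.50. OOP to date €1,888.40. Insurer: €1,865 − €186.50 = €1,678.50.
Bill 3, €397: 10% coinsurance on €397 = €39.70. Member pays €39.70; OOP now €1,928.10. Plan pays €397 − €39.70 = €357.30.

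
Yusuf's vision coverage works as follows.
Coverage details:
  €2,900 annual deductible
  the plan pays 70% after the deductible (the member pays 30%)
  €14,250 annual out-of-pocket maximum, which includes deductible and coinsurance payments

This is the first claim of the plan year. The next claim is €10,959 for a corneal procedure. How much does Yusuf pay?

The full €2,900 deductible is still open; €2,900 of this bill applies to it.
After the €2,900 deductible portion, €10,959 − €2,900 = €8,059 is subject to coinsurance.
Coinsurance: €8,059 × 30% = €2,417.70.
So the member owes €2,900 + €2,417.70 = €5,317.70 before any cap.
Year-to-date out-of-pocket becomes €0 + €5,317.70 = €5,317.70, still under the €14,250 maximum, so no cap applies.

€5,317.70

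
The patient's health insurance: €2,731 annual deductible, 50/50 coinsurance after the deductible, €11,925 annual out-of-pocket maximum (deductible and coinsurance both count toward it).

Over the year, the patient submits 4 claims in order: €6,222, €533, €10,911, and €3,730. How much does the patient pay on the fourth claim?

Claim 1 (€6,222): €2,731 finishes the deductible; €3,491 goes to coinsurance; patient's 50% is €1,745.50. Patient pays €4,476.50; OOP now €4,476.50.
Claim 2 (€533): deductible met; 50% of €533 = €266.50. Cost to patient: €266.50. OOP to date €4,743.
Claim 3 (€10,911): deductible met; 50% of €10,911 = €5,455.50. Patient pays €5,455.50; OOP now €10,198.50.
Claim 4 (€3,730): 50% coinsurance on €3,730 = €1,865. OOP would hit €12,063.50 > €11,925, so the cap limits the patient to €11,925 − €10,198.50 = €1,726.50.

€1,726.50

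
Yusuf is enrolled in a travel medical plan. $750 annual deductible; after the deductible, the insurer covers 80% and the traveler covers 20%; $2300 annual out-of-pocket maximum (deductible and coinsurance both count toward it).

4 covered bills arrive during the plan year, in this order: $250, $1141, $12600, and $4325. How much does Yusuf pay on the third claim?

$1421.80

Claim 1 — $250: fully absorbed by the deductible. Traveler pays $250; OOP now $250.
Claim 2 — $1141: deductible takes $500, $641 remains; coinsurance $641 × 20% = $128.20. Traveler owes $628.20 (running OOP $878.20).
Claim 3 — $12600: 20% coinsurance on $12600 = $2520. That would push OOP to $3398.20, over the $2300 cap, so traveler pays $2300 − $878.20 = $1421.80.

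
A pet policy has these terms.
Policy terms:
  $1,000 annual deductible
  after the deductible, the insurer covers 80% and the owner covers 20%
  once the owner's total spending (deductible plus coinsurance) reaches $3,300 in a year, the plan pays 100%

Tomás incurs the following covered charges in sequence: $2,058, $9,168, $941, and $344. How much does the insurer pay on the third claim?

$752.80

Bill 1, $2,058: $1,000 finishes the deductible; $1,058 goes to coinsurance; owner's 20% is $211.60. Owner pays $1,211.60; OOP now $1,211.60. Plan pays $2,058 − $1,211.60 = $846.40.
Bill 2, $9,168: deductible already satisfied, so owner's share is 20% × $9,168 = $1,833.60. Owner pays $1,833.60; OOP now $3,045.20. Plan pays $9,168 − $1,833.60 = $7,334.40.
Bill 3, $941: deductible already satisfied, so owner's share is 20% × $941 = $188.20. Cost to owner: $188.20. OOP to date $3,233.40. Plan pays $941 − $188.20 = $752.80.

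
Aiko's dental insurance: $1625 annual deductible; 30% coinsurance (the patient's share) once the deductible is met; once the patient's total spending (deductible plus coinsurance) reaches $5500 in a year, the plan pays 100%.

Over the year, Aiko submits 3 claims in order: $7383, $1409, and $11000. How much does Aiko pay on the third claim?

Claim 1 — $7383: $1625 finishes the deductible; $5758 goes to coinsurance; coinsurance $5758 × 30% = $1727.40. Patient pays $3352.40; OOP now $3352.40.
Claim 2 — $1409: deductible met; 30% of $1409 = $422.70. Cost to patient: $422.70. OOP to date $3775.10.
Claim 3 — $11000: 30% coinsurance on $11000 = $3300. Adding that to $3775.10 gives $7075.10, past the $5500 cap; patient pays only $5500 − $3775.10 = $1724.90.

$1724.90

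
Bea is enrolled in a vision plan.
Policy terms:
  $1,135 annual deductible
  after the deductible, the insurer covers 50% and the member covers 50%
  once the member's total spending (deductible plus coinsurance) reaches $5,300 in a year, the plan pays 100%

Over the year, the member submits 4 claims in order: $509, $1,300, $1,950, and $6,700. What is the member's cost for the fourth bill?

$2,853

#1 ($509): fully absorbed by the deductible. Cost to member: $509. OOP to date $509.
#2 ($1,300): deductible takes $626, $674 remains; member's 50% is $337. Member owes $963 (running OOP $1,472).
#3 ($1,950): 50% coinsurance on $1,950 = $975. Member pays $975; OOP now $2,447.
#4 ($6,700): deductible met; 50% of $6,700 = $3,350. OOP would hit $5,797 > $5,300, so the cap limits the member to $5,300 − $2,447 = $2,853.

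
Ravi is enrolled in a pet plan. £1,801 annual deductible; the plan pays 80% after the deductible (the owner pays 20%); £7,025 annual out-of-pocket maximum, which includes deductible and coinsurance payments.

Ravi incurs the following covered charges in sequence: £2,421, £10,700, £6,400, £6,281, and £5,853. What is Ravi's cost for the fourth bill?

£1,256.20

Claim 1 — £2,421: £1,801 to deductible, leaving £620; 20% of £620 = £124. Owner pays £1,925; OOP now £1,925.
Claim 2 — £10,700: deductible already satisfied, so owner's share is 20% × £10,700 = £2,140. Owner pays £2,140; OOP now £4,065.
Claim 3 — £6,400: deductible met; 20% of £6,400 = £1,280. Owner pays £1,280; OOP now £5,345.
Claim 4 — £6,281: deductible already satisfied, so owner's share is 20% × £6,281 = £1,256.20. Owner pays £1,256.20; OOP now £6,601.20.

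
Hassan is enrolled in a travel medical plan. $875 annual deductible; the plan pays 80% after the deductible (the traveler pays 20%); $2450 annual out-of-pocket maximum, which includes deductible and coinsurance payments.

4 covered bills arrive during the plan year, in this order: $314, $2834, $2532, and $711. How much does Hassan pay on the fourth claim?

$142.20

Claim 1 — $314: all of it applies to the deductible. Cost to traveler: $314. OOP to date $314.
Claim 2 — $2834: $561 to deductible, leaving $2273; traveler's 20% is $454.60. Traveler owes $1015.60 (running OOP $1329.60).
Claim 3 — $2532: 20% coinsurance on $2532 = $506.40. Cost to traveler: $506.40. OOP to date $1836.
Claim 4 — $711: 20% coinsurance on $711 = $142.20. Cost to traveler: $142.20. OOP to date $1978.20.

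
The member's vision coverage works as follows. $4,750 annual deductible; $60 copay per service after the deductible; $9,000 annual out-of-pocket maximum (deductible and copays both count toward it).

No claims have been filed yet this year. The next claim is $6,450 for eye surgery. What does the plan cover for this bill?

The full $4,750 deductible is still open; $4,750 of this bill applies to it.
After the $4,750 deductible portion, $6,450 − $4,750 = $1,700 is subject to the copay.
Copay on this service: $60.
Member responsibility before any cap: $4,750 + $60 = $4,810.
Total out-of-pocket so far would be $0 + $4,810 = $4,810, below the $9,000 cap — no reduction.
Insurer pays the balance: $6,450 − $4,810 = $1,640.

$1,640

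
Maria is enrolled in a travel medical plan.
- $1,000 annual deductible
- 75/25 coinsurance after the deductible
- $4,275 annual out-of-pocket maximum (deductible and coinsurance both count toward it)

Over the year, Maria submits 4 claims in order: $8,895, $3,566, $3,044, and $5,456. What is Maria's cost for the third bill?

Claim 1 — $8,895: $1,000 to deductible, leaving $7,895; traveler's 25% is $1,973.75. Traveler owes $2,973.75 (running OOP $2,973.75).
Claim 2 — $3,566: 25% coinsurance on $3,566 = $891.50. Traveler owes $891.50 (running OOP $3,865.25).
Claim 3 — $3,044: deductible already satisfied, so traveler's share is 25% × $3,044 = $761. OOP would hit $4,626.25 > $4,275, so the cap limits the traveler to $4,275 − $3,865.25 = $409.75.

$409.75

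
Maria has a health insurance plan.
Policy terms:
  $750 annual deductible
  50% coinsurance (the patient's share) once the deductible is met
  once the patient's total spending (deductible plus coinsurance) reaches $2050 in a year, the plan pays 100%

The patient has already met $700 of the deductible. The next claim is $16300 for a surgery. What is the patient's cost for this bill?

Deductible still to meet: $750 − $700 = $50.
That leaves $16300 − $50 = $16250 for coinsurance.
50% of $16250 = $8125 falls to the patient.
That puts the patient's cost at $50 + $8125 = $8175 before any cap.
Year-to-date out-of-pocket would reach $700 + $8175 = $8875, above the $2050 maximum, so the patient pays only $2050 − $700 = $1350.

$1350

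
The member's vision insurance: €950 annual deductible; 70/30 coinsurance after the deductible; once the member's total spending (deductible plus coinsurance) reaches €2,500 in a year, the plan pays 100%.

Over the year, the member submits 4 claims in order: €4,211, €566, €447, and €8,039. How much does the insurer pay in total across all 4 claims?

€10,763

Claim 1 — €4,211: €950 to deductible, leaving €3,261; 30% of €3,261 = €978.30. Member owes €1,928.30 (running OOP €1,928.30). Insurer: €4,211 − €1,928.30 = €2,282.70.
Claim 2 — €566: deductible already satisfied, so member's share is 30% × €566 = €169.80. Cost to member: €169.80. OOP to date €2,098.10. Insurer: €566 − €169.80 = €396.20.
Claim 3 — €447: deductible met; 30% of €447 = €134.10. Member owes €134.10 (running OOP €2,232.20). Insurer: €447 − €134.10 = €312.90.
Claim 4 — €8,039: 30% coinsurance on €8,039 = €2,411.70. OOP would hit €4,643.90 > €2,500, so the cap limits the member to €2,500 − €2,232.20 = €267.80. Plan pays €8,039 − €267.80 = €7,771.20.
Insurer total: €2,282.70 + €396.20 + €312.90 + €7,771.20 = €10,763.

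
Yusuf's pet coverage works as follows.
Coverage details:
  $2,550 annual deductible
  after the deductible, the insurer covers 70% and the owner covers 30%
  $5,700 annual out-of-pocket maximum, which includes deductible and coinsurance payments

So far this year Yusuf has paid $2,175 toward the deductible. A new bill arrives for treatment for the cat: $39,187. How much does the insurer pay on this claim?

Deductible still to meet: $2,550 − $2,175 = $375.
The remaining $38,812 (= $39,187 − $375) moves to coinsurance.
30% of $38,812 = $11,643.60 falls to the owner.
Owner responsibility before any cap: $375 + $11,643.60 = $12,018.60.
Adding $12,018.60 to the $2,175 already spent would give $14,193.60, which exceeds the $5,700 cap; the owner pays just $5,700 − $2,175 = $3,525.
The insurer covers the remainder: $39,187 − $3,525 = $35,662.

$35,662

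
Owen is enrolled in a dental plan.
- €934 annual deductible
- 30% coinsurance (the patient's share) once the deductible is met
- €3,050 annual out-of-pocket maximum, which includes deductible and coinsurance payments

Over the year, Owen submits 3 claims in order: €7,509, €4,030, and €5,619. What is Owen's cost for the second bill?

€143.50

#1 (€7,509): €934 finishes the deductible; €6,575 goes to coinsurance; 30% of €6,575 = €1,972.50. Patient owes €2,906.50 (running OOP €2,906.50).
#2 (€4,030): deductible already satisfied, so patient's share is 30% × €4,030 = €1,209. Adding that to €2,906.50 gives €4,115.50, past the €3,050 cap; patient pays only €3,050 − €2,906.50 = €143.50.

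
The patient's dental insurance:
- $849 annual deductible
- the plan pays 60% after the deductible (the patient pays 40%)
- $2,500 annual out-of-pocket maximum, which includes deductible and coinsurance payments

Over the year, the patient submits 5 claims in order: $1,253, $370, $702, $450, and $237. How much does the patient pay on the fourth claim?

Claim 1 ($1,253): $849 to deductible, leaving $404; coinsurance $404 × 40% = $161.60. Patient owes $1,010.60 (running OOP $1,010.60).
Claim 2 ($370): 40% coinsurance on $370 = $148. Cost to patient: $148. OOP to date $1,158.60.
Claim 3 ($702): deductible already satisfied, so patient's share is 40% × $702 = $280.80. Patient pays $280.80; OOP now $1,439.40.
Claim 4 ($450): 40% coinsurance on $450 = $180. Cost to patient: $180. OOP to date $1,619.40.

$180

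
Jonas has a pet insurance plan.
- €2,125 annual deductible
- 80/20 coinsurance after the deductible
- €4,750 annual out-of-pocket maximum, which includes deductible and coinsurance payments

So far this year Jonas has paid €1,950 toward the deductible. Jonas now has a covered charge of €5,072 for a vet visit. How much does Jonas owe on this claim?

Deductible still to meet: €2,125 − €1,950 = €175.
The remaining €4,897 (= €5,072 − €175) moves to coinsurance.
Owner's 20% share of €4,897 is €979.40.
Owner responsibility before any cap: €175 + €979.40 = €1,154.40.
Year-to-date out-of-pocket becomes €1,950 + €1,154.40 = €3,104.40, still under the €4,750 maximum, so no cap applies.

€1,154.40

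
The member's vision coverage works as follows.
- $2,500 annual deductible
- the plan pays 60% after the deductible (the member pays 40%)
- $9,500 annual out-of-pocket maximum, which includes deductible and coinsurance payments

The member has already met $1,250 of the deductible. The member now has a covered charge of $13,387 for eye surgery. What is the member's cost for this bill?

$6,104.80

$1,250 of the $2,500 deductible is already met, leaving $1,250.
That leaves $13,387 − $1,250 = $12,137 for coinsurance.
40% of $12,137 = $4,854.80 falls to the member.
Member responsibility before any cap: $1,250 + $4,854.80 = $6,104.80.
Year-to-date out-of-pocket becomes $1,250 + $6,104.80 = $7,354.80, still under the $9,500 maximum, so no cap applies.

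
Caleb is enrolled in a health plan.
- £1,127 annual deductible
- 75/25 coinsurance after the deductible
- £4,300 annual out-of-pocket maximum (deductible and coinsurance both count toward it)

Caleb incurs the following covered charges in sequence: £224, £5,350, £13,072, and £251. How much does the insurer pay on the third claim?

Bill 1, £224: all of it applies to the deductible. Patient pays £224; OOP now £224. Insurer: £224 − £224 = £0.
Bill 2, £5,350: £903 to deductible, leaving £4,447; coinsurance £4,447 × 25% = £1,111.75. Cost to patient: £2,014.75. OOP to date £2,238.75. Insurer: £5,350 − £2,014.75 = £3,335.25.
Bill 3, £13,072: 25% coinsurance on £13,072 = £3,268. That would push OOP to £5,506.75, over the £4,300 cap, so patient pays £4,300 − £2,238.75 = £2,061.25. Plan pays £13,072 − £2,061.25 = £11,010.75.

£11,010.75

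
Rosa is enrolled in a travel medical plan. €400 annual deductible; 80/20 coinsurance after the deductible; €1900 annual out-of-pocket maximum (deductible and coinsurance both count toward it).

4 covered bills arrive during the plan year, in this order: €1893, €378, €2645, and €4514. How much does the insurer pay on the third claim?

#1 (€1893): €400 to deductible, leaving €1493; 20% of €1493 = €298.60. Traveler pays €698.60; OOP now €698.60. Plan pays €1893 − €698.60 = €1194.40.
#2 (€378): deductible already satisfied, so traveler's share is 20% × €378 = €75.60. Traveler pays €75.60; OOP now €774.20. Insurer: €378 − €75.60 = €302.40.
#3 (€2645): deductible met; 20% of €2645 = €529. Traveler owes €529 (running OOP €1303.20). Insurer: €2645 − €529 = €2116.

€2116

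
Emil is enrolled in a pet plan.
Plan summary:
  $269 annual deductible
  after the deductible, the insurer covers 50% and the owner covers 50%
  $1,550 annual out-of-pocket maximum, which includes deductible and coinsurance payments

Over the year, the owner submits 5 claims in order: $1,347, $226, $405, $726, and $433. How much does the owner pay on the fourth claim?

$363

#1 ($1,347): $269 finishes the deductible; $1,078 goes to coinsurance; 50% of $1,078 = $539. Owner owes $808 (running OOP $808).
#2 ($226): deductible met; 50% of $226 = $113. Owner pays $113; OOP now $921.
#3 ($405): deductible met; 50% of $405 = $202.50. Cost to owner: $202.50. OOP to date $1,123.50.
#4 ($726): deductible met; 50% of $726 = $363. Owner owes $363 (running OOP $1,486.50).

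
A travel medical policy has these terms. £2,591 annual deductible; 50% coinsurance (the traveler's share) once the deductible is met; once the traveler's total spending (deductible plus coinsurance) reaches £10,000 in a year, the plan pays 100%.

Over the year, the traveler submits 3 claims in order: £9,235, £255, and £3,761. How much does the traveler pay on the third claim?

Claim 1 — £9,235: £2,591 finishes the deductible; £6,644 goes to coinsurance; coinsurance £6,644 × 50% = £3,322. Cost to traveler: £5,913. OOP to date £5,913.
Claim 2 — £255: deductible already satisfied, so traveler's share is 50% × £255 = £127.50. Traveler pays £127.50; OOP now £6,040.50.
Claim 3 — £3,761: 50% coinsurance on £3,761 = £1,880.50. Traveler pays £1,880.50; OOP now £7,921.

£1,880.50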